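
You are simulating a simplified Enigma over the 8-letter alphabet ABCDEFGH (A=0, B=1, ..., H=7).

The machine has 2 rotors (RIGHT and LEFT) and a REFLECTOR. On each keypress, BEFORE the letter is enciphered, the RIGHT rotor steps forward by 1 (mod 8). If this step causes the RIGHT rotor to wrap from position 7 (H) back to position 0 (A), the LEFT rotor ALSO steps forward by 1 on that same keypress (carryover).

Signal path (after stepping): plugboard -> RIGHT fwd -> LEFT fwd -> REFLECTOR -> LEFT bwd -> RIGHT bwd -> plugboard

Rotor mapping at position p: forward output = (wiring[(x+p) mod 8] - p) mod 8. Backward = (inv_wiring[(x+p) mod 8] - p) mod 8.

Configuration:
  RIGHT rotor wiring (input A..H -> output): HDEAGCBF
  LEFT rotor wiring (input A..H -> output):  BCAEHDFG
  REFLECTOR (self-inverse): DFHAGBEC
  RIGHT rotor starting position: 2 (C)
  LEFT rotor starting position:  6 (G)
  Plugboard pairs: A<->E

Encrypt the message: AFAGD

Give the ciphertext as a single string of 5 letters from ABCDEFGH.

Answer: HBFHG

Derivation:
Char 1 ('A'): step: R->3, L=6; A->plug->E->R->C->L->D->refl->A->L'->B->R'->H->plug->H
Char 2 ('F'): step: R->4, L=6; F->plug->F->R->H->L->F->refl->B->L'->G->R'->B->plug->B
Char 3 ('A'): step: R->5, L=6; A->plug->E->R->G->L->B->refl->F->L'->H->R'->F->plug->F
Char 4 ('G'): step: R->6, L=6; G->plug->G->R->A->L->H->refl->C->L'->E->R'->H->plug->H
Char 5 ('D'): step: R->7, L=6; D->plug->D->R->F->L->G->refl->E->L'->D->R'->G->plug->G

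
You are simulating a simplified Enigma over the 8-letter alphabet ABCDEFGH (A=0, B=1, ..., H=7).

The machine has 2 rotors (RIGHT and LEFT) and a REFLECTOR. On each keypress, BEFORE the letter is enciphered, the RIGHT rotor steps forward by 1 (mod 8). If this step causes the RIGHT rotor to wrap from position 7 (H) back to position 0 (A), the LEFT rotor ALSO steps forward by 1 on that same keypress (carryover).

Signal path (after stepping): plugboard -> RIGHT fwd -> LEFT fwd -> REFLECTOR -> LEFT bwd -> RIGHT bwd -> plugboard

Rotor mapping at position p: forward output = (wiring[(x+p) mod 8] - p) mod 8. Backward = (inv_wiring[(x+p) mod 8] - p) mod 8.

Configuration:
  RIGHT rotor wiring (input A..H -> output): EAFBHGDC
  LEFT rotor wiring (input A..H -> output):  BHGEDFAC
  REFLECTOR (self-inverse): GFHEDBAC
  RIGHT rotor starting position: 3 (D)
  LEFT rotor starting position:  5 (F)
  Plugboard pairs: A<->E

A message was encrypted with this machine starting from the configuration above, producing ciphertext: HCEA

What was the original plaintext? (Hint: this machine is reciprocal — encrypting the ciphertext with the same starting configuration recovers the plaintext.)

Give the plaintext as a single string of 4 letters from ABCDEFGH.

Char 1 ('H'): step: R->4, L=5; H->plug->H->R->F->L->B->refl->F->L'->C->R'->B->plug->B
Char 2 ('C'): step: R->5, L=5; C->plug->C->R->F->L->B->refl->F->L'->C->R'->H->plug->H
Char 3 ('E'): step: R->6, L=5; E->plug->A->R->F->L->B->refl->F->L'->C->R'->D->plug->D
Char 4 ('A'): step: R->7, L=5; A->plug->E->R->C->L->F->refl->B->L'->F->R'->B->plug->B

Answer: BHDB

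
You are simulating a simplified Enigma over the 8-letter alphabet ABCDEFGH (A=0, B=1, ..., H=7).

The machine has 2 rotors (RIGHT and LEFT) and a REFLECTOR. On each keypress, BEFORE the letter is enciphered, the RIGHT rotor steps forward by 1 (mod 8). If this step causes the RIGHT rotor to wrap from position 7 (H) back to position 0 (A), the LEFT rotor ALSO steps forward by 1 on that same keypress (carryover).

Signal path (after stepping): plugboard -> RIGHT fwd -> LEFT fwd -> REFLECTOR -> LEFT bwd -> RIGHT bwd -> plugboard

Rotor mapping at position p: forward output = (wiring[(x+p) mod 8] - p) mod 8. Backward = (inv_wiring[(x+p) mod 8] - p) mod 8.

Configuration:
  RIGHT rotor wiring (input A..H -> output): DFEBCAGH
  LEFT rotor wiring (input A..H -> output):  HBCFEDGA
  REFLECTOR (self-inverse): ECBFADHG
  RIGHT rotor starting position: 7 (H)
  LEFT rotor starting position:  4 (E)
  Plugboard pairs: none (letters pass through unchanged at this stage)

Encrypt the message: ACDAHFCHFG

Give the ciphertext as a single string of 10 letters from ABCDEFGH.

Answer: DEEECEHACF

Derivation:
Char 1 ('A'): step: R->0, L->5 (L advanced); A->plug->A->R->D->L->C->refl->B->L'->B->R'->D->plug->D
Char 2 ('C'): step: R->1, L=5; C->plug->C->R->A->L->G->refl->H->L'->H->R'->E->plug->E
Char 3 ('D'): step: R->2, L=5; D->plug->D->R->G->L->A->refl->E->L'->E->R'->E->plug->E
Char 4 ('A'): step: R->3, L=5; A->plug->A->R->G->L->A->refl->E->L'->E->R'->E->plug->E
Char 5 ('H'): step: R->4, L=5; H->plug->H->R->F->L->F->refl->D->L'->C->R'->C->plug->C
Char 6 ('F'): step: R->5, L=5; F->plug->F->R->H->L->H->refl->G->L'->A->R'->E->plug->E
Char 7 ('C'): step: R->6, L=5; C->plug->C->R->F->L->F->refl->D->L'->C->R'->H->plug->H
Char 8 ('H'): step: R->7, L=5; H->plug->H->R->H->L->H->refl->G->L'->A->R'->A->plug->A
Char 9 ('F'): step: R->0, L->6 (L advanced); F->plug->F->R->A->L->A->refl->E->L'->E->R'->C->plug->C
Char 10 ('G'): step: R->1, L=6; G->plug->G->R->G->L->G->refl->H->L'->F->R'->F->plug->F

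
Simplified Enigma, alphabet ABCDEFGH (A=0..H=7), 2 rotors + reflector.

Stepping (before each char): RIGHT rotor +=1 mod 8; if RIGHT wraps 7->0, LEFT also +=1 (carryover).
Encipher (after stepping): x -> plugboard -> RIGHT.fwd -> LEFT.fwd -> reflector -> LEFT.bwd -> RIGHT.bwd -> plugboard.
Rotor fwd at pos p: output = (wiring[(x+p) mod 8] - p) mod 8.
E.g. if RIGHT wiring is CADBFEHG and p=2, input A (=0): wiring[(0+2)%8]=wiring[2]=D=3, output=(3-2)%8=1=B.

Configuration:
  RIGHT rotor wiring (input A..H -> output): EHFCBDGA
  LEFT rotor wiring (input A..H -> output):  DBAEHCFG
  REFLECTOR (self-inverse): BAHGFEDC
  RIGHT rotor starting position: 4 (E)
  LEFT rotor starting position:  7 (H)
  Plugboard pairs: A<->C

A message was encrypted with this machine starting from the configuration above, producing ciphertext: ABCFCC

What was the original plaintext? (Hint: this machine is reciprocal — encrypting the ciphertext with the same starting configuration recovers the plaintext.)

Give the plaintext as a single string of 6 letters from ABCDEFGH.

Char 1 ('A'): step: R->5, L=7; A->plug->C->R->D->L->B->refl->A->L'->F->R'->G->plug->G
Char 2 ('B'): step: R->6, L=7; B->plug->B->R->C->L->C->refl->H->L'->A->R'->A->plug->C
Char 3 ('C'): step: R->7, L=7; C->plug->A->R->B->L->E->refl->F->L'->E->R'->G->plug->G
Char 4 ('F'): step: R->0, L->0 (L advanced); F->plug->F->R->D->L->E->refl->F->L'->G->R'->G->plug->G
Char 5 ('C'): step: R->1, L=0; C->plug->A->R->G->L->F->refl->E->L'->D->R'->H->plug->H
Char 6 ('C'): step: R->2, L=0; C->plug->A->R->D->L->E->refl->F->L'->G->R'->F->plug->F

Answer: GCGGHF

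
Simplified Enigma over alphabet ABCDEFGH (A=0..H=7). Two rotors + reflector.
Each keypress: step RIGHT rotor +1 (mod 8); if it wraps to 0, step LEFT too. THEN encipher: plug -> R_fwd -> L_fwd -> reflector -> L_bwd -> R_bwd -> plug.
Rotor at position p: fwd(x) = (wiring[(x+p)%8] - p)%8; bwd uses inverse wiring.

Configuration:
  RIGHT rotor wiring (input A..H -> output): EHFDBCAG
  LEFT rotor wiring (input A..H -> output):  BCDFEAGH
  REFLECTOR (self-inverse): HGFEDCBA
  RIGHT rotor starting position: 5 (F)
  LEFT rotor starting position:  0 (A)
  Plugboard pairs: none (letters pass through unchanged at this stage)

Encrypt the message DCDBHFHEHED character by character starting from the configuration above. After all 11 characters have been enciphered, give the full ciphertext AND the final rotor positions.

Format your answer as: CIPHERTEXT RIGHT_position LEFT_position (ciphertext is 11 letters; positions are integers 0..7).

Char 1 ('D'): step: R->6, L=0; D->plug->D->R->B->L->C->refl->F->L'->D->R'->G->plug->G
Char 2 ('C'): step: R->7, L=0; C->plug->C->R->A->L->B->refl->G->L'->G->R'->D->plug->D
Char 3 ('D'): step: R->0, L->1 (L advanced); D->plug->D->R->D->L->D->refl->E->L'->C->R'->F->plug->F
Char 4 ('B'): step: R->1, L=1; B->plug->B->R->E->L->H->refl->A->L'->H->R'->F->plug->F
Char 5 ('H'): step: R->2, L=1; H->plug->H->R->F->L->F->refl->C->L'->B->R'->B->plug->B
Char 6 ('F'): step: R->3, L=1; F->plug->F->R->B->L->C->refl->F->L'->F->R'->D->plug->D
Char 7 ('H'): step: R->4, L=1; H->plug->H->R->H->L->A->refl->H->L'->E->R'->C->plug->C
Char 8 ('E'): step: R->5, L=1; E->plug->E->R->C->L->E->refl->D->L'->D->R'->B->plug->B
Char 9 ('H'): step: R->6, L=1; H->plug->H->R->E->L->H->refl->A->L'->H->R'->E->plug->E
Char 10 ('E'): step: R->7, L=1; E->plug->E->R->E->L->H->refl->A->L'->H->R'->A->plug->A
Char 11 ('D'): step: R->0, L->2 (L advanced); D->plug->D->R->D->L->G->refl->B->L'->A->R'->G->plug->G
Final: ciphertext=GDFFBDCBEAG, RIGHT=0, LEFT=2

Answer: GDFFBDCBEAG 0 2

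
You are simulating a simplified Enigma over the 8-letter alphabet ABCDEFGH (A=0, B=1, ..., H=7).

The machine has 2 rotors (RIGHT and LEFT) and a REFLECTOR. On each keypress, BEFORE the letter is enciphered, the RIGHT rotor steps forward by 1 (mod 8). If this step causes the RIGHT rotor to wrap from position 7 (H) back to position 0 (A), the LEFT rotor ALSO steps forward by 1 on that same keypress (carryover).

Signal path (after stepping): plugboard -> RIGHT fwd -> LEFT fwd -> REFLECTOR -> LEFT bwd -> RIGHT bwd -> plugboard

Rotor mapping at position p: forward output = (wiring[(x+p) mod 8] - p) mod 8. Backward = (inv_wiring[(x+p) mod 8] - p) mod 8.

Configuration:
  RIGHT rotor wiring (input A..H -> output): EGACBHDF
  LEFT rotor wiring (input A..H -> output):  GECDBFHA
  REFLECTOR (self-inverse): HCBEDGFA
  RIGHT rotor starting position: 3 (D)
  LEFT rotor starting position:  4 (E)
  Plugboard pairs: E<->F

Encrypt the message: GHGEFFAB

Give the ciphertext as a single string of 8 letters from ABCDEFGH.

Answer: DFFFGADH

Derivation:
Char 1 ('G'): step: R->4, L=4; G->plug->G->R->E->L->C->refl->B->L'->B->R'->D->plug->D
Char 2 ('H'): step: R->5, L=4; H->plug->H->R->E->L->C->refl->B->L'->B->R'->E->plug->F
Char 3 ('G'): step: R->6, L=4; G->plug->G->R->D->L->E->refl->D->L'->C->R'->E->plug->F
Char 4 ('E'): step: R->7, L=4; E->plug->F->R->C->L->D->refl->E->L'->D->R'->E->plug->F
Char 5 ('F'): step: R->0, L->5 (L advanced); F->plug->E->R->B->L->C->refl->B->L'->D->R'->G->plug->G
Char 6 ('F'): step: R->1, L=5; F->plug->E->R->G->L->G->refl->F->L'->F->R'->A->plug->A
Char 7 ('A'): step: R->2, L=5; A->plug->A->R->G->L->G->refl->F->L'->F->R'->D->plug->D
Char 8 ('B'): step: R->3, L=5; B->plug->B->R->G->L->G->refl->F->L'->F->R'->H->plug->H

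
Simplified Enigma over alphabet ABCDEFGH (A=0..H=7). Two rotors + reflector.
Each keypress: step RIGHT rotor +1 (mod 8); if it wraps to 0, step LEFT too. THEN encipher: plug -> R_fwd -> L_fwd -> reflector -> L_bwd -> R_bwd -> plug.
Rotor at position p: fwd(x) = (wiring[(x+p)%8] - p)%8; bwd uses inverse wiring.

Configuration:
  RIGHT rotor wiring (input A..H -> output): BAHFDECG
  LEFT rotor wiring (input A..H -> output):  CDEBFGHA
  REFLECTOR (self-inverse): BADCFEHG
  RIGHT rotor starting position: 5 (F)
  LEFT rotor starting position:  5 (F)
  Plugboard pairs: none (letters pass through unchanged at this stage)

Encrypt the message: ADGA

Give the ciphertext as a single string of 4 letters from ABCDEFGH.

Char 1 ('A'): step: R->6, L=5; A->plug->A->R->E->L->G->refl->H->L'->F->R'->G->plug->G
Char 2 ('D'): step: R->7, L=5; D->plug->D->R->A->L->B->refl->A->L'->H->R'->A->plug->A
Char 3 ('G'): step: R->0, L->6 (L advanced); G->plug->G->R->C->L->E->refl->F->L'->D->R'->E->plug->E
Char 4 ('A'): step: R->1, L=6; A->plug->A->R->H->L->A->refl->B->L'->A->R'->H->plug->H

Answer: GAEH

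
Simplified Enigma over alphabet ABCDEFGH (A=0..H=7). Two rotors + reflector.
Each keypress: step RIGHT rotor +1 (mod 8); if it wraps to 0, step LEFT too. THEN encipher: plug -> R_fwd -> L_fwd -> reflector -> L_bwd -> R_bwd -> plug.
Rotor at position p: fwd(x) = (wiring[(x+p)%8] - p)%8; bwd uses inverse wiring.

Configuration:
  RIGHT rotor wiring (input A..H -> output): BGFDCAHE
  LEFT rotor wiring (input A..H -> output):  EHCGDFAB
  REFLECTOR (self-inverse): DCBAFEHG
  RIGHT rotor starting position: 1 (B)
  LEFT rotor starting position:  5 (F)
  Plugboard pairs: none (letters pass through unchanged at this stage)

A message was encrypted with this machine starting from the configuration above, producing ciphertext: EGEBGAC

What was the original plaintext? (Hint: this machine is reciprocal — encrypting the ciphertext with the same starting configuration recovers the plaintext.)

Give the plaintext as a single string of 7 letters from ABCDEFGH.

Char 1 ('E'): step: R->2, L=5; E->plug->E->R->F->L->F->refl->E->L'->C->R'->F->plug->F
Char 2 ('G'): step: R->3, L=5; G->plug->G->R->D->L->H->refl->G->L'->H->R'->B->plug->B
Char 3 ('E'): step: R->4, L=5; E->plug->E->R->F->L->F->refl->E->L'->C->R'->F->plug->F
Char 4 ('B'): step: R->5, L=5; B->plug->B->R->C->L->E->refl->F->L'->F->R'->H->plug->H
Char 5 ('G'): step: R->6, L=5; G->plug->G->R->E->L->C->refl->B->L'->G->R'->B->plug->B
Char 6 ('A'): step: R->7, L=5; A->plug->A->R->F->L->F->refl->E->L'->C->R'->B->plug->B
Char 7 ('C'): step: R->0, L->6 (L advanced); C->plug->C->R->F->L->A->refl->D->L'->B->R'->A->plug->A

Answer: FBFHBBA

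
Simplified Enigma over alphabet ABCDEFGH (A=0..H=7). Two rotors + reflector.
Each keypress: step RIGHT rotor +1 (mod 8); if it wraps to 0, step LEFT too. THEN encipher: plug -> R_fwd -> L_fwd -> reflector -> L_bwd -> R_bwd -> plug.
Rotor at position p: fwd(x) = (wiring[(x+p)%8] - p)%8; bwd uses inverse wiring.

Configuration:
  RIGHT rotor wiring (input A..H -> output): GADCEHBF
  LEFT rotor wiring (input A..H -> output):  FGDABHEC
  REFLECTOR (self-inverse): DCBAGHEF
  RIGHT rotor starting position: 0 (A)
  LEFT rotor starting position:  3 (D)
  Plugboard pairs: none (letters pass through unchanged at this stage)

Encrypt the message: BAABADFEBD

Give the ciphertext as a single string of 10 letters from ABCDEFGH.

Answer: CCDCDHEHCG

Derivation:
Char 1 ('B'): step: R->1, L=3; B->plug->B->R->C->L->E->refl->G->L'->B->R'->C->plug->C
Char 2 ('A'): step: R->2, L=3; A->plug->A->R->B->L->G->refl->E->L'->C->R'->C->plug->C
Char 3 ('A'): step: R->3, L=3; A->plug->A->R->H->L->A->refl->D->L'->G->R'->D->plug->D
Char 4 ('B'): step: R->4, L=3; B->plug->B->R->D->L->B->refl->C->L'->F->R'->C->plug->C
Char 5 ('A'): step: R->5, L=3; A->plug->A->R->C->L->E->refl->G->L'->B->R'->D->plug->D
Char 6 ('D'): step: R->6, L=3; D->plug->D->R->C->L->E->refl->G->L'->B->R'->H->plug->H
Char 7 ('F'): step: R->7, L=3; F->plug->F->R->F->L->C->refl->B->L'->D->R'->E->plug->E
Char 8 ('E'): step: R->0, L->4 (L advanced); E->plug->E->R->E->L->B->refl->C->L'->F->R'->H->plug->H
Char 9 ('B'): step: R->1, L=4; B->plug->B->R->C->L->A->refl->D->L'->B->R'->C->plug->C
Char 10 ('D'): step: R->2, L=4; D->plug->D->R->F->L->C->refl->B->L'->E->R'->G->plug->G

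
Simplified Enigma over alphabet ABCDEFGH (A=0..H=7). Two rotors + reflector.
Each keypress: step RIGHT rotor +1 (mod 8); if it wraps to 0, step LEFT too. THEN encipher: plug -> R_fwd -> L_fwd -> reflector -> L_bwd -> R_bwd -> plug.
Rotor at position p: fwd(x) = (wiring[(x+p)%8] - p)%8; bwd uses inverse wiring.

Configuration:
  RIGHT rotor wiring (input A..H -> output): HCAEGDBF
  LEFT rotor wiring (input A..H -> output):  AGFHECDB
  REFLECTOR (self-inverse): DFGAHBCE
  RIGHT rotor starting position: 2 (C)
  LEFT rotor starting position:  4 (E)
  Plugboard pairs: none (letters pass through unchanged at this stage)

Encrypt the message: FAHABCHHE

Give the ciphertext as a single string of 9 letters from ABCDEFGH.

Answer: EGEFFDACG

Derivation:
Char 1 ('F'): step: R->3, L=4; F->plug->F->R->E->L->E->refl->H->L'->C->R'->E->plug->E
Char 2 ('A'): step: R->4, L=4; A->plug->A->R->C->L->H->refl->E->L'->E->R'->G->plug->G
Char 3 ('H'): step: R->5, L=4; H->plug->H->R->B->L->G->refl->C->L'->F->R'->E->plug->E
Char 4 ('A'): step: R->6, L=4; A->plug->A->R->D->L->F->refl->B->L'->G->R'->F->plug->F
Char 5 ('B'): step: R->7, L=4; B->plug->B->R->A->L->A->refl->D->L'->H->R'->F->plug->F
Char 6 ('C'): step: R->0, L->5 (L advanced); C->plug->C->R->A->L->F->refl->B->L'->E->R'->D->plug->D
Char 7 ('H'): step: R->1, L=5; H->plug->H->R->G->L->C->refl->G->L'->B->R'->A->plug->A
Char 8 ('H'): step: R->2, L=5; H->plug->H->R->A->L->F->refl->B->L'->E->R'->C->plug->C
Char 9 ('E'): step: R->3, L=5; E->plug->E->R->C->L->E->refl->H->L'->H->R'->G->plug->G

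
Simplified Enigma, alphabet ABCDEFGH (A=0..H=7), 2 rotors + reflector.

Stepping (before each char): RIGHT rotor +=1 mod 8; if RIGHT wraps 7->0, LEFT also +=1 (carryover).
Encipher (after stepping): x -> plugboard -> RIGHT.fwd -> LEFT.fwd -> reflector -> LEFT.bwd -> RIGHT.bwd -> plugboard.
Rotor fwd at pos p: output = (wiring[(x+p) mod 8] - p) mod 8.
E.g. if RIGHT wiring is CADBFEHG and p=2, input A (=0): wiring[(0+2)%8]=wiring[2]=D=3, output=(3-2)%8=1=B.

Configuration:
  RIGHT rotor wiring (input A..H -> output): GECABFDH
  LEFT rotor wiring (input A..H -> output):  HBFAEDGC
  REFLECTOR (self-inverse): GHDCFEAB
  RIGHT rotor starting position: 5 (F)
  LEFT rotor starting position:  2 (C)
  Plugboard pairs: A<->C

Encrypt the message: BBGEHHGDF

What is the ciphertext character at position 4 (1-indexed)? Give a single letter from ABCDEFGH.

Char 1 ('B'): step: R->6, L=2; B->plug->B->R->B->L->G->refl->A->L'->F->R'->A->plug->C
Char 2 ('B'): step: R->7, L=2; B->plug->B->R->H->L->H->refl->B->L'->D->R'->D->plug->D
Char 3 ('G'): step: R->0, L->3 (L advanced); G->plug->G->R->D->L->D->refl->C->L'->H->R'->H->plug->H
Char 4 ('E'): step: R->1, L=3; E->plug->E->R->E->L->H->refl->B->L'->B->R'->B->plug->B

B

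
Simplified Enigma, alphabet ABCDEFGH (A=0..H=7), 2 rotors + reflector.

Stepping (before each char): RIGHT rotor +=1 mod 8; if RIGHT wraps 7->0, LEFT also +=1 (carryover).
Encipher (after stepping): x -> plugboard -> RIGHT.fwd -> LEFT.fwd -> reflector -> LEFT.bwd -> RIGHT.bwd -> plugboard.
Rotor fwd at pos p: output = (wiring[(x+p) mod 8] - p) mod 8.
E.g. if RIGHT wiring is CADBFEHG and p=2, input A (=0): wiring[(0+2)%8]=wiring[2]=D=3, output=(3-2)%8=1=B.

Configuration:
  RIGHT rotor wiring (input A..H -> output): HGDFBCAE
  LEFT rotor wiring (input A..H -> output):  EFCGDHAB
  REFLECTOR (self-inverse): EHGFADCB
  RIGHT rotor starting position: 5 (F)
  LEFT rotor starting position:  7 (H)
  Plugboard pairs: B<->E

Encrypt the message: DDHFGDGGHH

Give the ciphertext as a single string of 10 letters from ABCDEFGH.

Char 1 ('D'): step: R->6, L=7; D->plug->D->R->A->L->C->refl->G->L'->C->R'->A->plug->A
Char 2 ('D'): step: R->7, L=7; D->plug->D->R->E->L->H->refl->B->L'->H->R'->C->plug->C
Char 3 ('H'): step: R->0, L->0 (L advanced); H->plug->H->R->E->L->D->refl->F->L'->B->R'->E->plug->B
Char 4 ('F'): step: R->1, L=0; F->plug->F->R->H->L->B->refl->H->L'->F->R'->A->plug->A
Char 5 ('G'): step: R->2, L=0; G->plug->G->R->F->L->H->refl->B->L'->H->R'->C->plug->C
Char 6 ('D'): step: R->3, L=0; D->plug->D->R->F->L->H->refl->B->L'->H->R'->C->plug->C
Char 7 ('G'): step: R->4, L=0; G->plug->G->R->H->L->B->refl->H->L'->F->R'->A->plug->A
Char 8 ('G'): step: R->5, L=0; G->plug->G->R->A->L->E->refl->A->L'->G->R'->F->plug->F
Char 9 ('H'): step: R->6, L=0; H->plug->H->R->E->L->D->refl->F->L'->B->R'->C->plug->C
Char 10 ('H'): step: R->7, L=0; H->plug->H->R->B->L->F->refl->D->L'->E->R'->D->plug->D

Answer: ACBACCAFCD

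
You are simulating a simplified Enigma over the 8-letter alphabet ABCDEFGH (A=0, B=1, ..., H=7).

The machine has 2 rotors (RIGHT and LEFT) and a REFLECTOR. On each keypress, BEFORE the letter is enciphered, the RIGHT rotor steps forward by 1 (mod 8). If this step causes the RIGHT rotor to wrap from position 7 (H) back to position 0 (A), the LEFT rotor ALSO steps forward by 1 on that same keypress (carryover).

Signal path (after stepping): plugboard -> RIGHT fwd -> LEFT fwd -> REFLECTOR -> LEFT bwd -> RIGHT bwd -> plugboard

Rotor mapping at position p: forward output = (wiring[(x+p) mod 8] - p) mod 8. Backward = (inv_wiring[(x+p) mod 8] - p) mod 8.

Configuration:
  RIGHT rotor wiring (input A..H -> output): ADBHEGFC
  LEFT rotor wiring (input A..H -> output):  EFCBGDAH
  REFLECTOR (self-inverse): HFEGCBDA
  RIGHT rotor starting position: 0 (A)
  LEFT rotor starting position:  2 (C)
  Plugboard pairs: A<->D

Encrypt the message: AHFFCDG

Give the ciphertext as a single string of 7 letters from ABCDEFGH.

Char 1 ('A'): step: R->1, L=2; A->plug->D->R->D->L->B->refl->F->L'->F->R'->E->plug->E
Char 2 ('H'): step: R->2, L=2; H->plug->H->R->B->L->H->refl->A->L'->A->R'->F->plug->F
Char 3 ('F'): step: R->3, L=2; F->plug->F->R->F->L->F->refl->B->L'->D->R'->C->plug->C
Char 4 ('F'): step: R->4, L=2; F->plug->F->R->H->L->D->refl->G->L'->E->R'->E->plug->E
Char 5 ('C'): step: R->5, L=2; C->plug->C->R->F->L->F->refl->B->L'->D->R'->D->plug->A
Char 6 ('D'): step: R->6, L=2; D->plug->A->R->H->L->D->refl->G->L'->E->R'->B->plug->B
Char 7 ('G'): step: R->7, L=2; G->plug->G->R->H->L->D->refl->G->L'->E->R'->C->plug->C

Answer: EFCEABC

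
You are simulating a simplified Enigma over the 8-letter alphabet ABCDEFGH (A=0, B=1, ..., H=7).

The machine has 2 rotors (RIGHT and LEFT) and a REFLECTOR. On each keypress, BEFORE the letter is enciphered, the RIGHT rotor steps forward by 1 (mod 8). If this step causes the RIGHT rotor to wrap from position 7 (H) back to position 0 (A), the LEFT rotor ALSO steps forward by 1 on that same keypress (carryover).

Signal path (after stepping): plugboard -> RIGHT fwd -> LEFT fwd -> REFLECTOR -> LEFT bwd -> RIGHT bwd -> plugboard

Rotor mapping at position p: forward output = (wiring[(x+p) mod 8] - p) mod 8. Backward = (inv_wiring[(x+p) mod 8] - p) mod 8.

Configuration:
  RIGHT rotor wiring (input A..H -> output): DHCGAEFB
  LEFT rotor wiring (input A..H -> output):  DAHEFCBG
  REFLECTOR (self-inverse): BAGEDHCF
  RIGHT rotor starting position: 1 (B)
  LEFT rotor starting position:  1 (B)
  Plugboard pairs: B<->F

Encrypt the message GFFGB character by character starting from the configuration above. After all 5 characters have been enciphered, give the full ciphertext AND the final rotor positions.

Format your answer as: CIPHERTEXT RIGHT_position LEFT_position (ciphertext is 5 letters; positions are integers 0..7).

Char 1 ('G'): step: R->2, L=1; G->plug->G->R->B->L->G->refl->C->L'->H->R'->F->plug->B
Char 2 ('F'): step: R->3, L=1; F->plug->B->R->F->L->A->refl->B->L'->E->R'->G->plug->G
Char 3 ('F'): step: R->4, L=1; F->plug->B->R->A->L->H->refl->F->L'->G->R'->G->plug->G
Char 4 ('G'): step: R->5, L=1; G->plug->G->R->B->L->G->refl->C->L'->H->R'->A->plug->A
Char 5 ('B'): step: R->6, L=1; B->plug->F->R->A->L->H->refl->F->L'->G->R'->H->plug->H
Final: ciphertext=BGGAH, RIGHT=6, LEFT=1

Answer: BGGAH 6 1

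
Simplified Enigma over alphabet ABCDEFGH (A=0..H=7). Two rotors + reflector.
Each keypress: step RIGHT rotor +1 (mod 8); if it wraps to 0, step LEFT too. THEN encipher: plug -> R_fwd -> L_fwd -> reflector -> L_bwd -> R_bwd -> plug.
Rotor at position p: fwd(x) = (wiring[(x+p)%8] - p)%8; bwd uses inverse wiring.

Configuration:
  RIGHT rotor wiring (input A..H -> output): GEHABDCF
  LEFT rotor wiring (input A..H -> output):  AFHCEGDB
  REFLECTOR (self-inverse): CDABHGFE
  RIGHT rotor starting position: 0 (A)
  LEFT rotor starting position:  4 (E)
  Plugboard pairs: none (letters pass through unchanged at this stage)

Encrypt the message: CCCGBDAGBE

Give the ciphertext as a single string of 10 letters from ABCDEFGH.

Answer: AFGBAHCCFF

Derivation:
Char 1 ('C'): step: R->1, L=4; C->plug->C->R->H->L->G->refl->F->L'->D->R'->A->plug->A
Char 2 ('C'): step: R->2, L=4; C->plug->C->R->H->L->G->refl->F->L'->D->R'->F->plug->F
Char 3 ('C'): step: R->3, L=4; C->plug->C->R->A->L->A->refl->C->L'->B->R'->G->plug->G
Char 4 ('G'): step: R->4, L=4; G->plug->G->R->D->L->F->refl->G->L'->H->R'->B->plug->B
Char 5 ('B'): step: R->5, L=4; B->plug->B->R->F->L->B->refl->D->L'->G->R'->A->plug->A
Char 6 ('D'): step: R->6, L=4; D->plug->D->R->G->L->D->refl->B->L'->F->R'->H->plug->H
Char 7 ('A'): step: R->7, L=4; A->plug->A->R->G->L->D->refl->B->L'->F->R'->C->plug->C
Char 8 ('G'): step: R->0, L->5 (L advanced); G->plug->G->R->C->L->E->refl->H->L'->H->R'->C->plug->C
Char 9 ('B'): step: R->1, L=5; B->plug->B->R->G->L->F->refl->G->L'->B->R'->F->plug->F
Char 10 ('E'): step: R->2, L=5; E->plug->E->R->A->L->B->refl->D->L'->D->R'->F->plug->F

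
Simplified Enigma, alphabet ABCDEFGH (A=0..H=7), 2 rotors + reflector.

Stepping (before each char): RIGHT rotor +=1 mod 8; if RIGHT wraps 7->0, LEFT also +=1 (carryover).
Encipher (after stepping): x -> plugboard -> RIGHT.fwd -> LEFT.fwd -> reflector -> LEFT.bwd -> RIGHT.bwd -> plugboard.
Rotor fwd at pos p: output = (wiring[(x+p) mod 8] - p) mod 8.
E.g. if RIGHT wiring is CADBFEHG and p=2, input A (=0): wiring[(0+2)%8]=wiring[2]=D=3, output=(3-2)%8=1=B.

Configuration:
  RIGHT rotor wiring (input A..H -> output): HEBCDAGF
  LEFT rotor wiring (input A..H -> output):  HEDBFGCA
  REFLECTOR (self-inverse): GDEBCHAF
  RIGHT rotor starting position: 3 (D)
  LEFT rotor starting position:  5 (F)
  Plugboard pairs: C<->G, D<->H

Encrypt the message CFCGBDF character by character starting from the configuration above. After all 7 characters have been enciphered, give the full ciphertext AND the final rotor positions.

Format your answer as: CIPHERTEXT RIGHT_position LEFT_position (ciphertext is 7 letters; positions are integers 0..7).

Char 1 ('C'): step: R->4, L=5; C->plug->G->R->F->L->G->refl->A->L'->H->R'->A->plug->A
Char 2 ('F'): step: R->5, L=5; F->plug->F->R->E->L->H->refl->F->L'->B->R'->B->plug->B
Char 3 ('C'): step: R->6, L=5; C->plug->G->R->F->L->G->refl->A->L'->H->R'->B->plug->B
Char 4 ('G'): step: R->7, L=5; G->plug->C->R->F->L->G->refl->A->L'->H->R'->H->plug->D
Char 5 ('B'): step: R->0, L->6 (L advanced); B->plug->B->R->E->L->F->refl->H->L'->G->R'->G->plug->C
Char 6 ('D'): step: R->1, L=6; D->plug->H->R->G->L->H->refl->F->L'->E->R'->G->plug->C
Char 7 ('F'): step: R->2, L=6; F->plug->F->R->D->L->G->refl->A->L'->H->R'->A->plug->A
Final: ciphertext=ABBDCCA, RIGHT=2, LEFT=6

Answer: ABBDCCA 2 6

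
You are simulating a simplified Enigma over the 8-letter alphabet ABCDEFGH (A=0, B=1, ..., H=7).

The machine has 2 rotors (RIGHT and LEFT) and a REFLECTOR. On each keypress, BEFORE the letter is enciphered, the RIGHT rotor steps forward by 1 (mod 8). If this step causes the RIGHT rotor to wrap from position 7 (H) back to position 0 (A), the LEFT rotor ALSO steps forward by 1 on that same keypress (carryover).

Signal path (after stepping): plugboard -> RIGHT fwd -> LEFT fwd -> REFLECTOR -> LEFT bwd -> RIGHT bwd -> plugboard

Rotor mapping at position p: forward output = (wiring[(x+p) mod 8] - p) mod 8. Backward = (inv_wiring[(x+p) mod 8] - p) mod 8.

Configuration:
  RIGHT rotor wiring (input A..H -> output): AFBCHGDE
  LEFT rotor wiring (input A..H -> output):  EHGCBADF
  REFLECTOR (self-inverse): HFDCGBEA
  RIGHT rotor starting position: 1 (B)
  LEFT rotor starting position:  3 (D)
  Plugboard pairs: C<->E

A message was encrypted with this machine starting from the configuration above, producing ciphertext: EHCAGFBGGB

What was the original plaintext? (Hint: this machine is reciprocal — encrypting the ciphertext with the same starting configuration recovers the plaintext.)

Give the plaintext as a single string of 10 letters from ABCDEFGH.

Answer: FCEBBCFBEG

Derivation:
Char 1 ('E'): step: R->2, L=3; E->plug->C->R->F->L->B->refl->F->L'->C->R'->F->plug->F
Char 2 ('H'): step: R->3, L=3; H->plug->H->R->G->L->E->refl->G->L'->B->R'->E->plug->C
Char 3 ('C'): step: R->4, L=3; C->plug->E->R->E->L->C->refl->D->L'->H->R'->C->plug->E
Char 4 ('A'): step: R->5, L=3; A->plug->A->R->B->L->G->refl->E->L'->G->R'->B->plug->B
Char 5 ('G'): step: R->6, L=3; G->plug->G->R->B->L->G->refl->E->L'->G->R'->B->plug->B
Char 6 ('F'): step: R->7, L=3; F->plug->F->R->A->L->H->refl->A->L'->D->R'->E->plug->C
Char 7 ('B'): step: R->0, L->4 (L advanced); B->plug->B->R->F->L->D->refl->C->L'->G->R'->F->plug->F
Char 8 ('G'): step: R->1, L=4; G->plug->G->R->D->L->B->refl->F->L'->A->R'->B->plug->B
Char 9 ('G'): step: R->2, L=4; G->plug->G->R->G->L->C->refl->D->L'->F->R'->C->plug->E
Char 10 ('B'): step: R->3, L=4; B->plug->B->R->E->L->A->refl->H->L'->C->R'->G->plug->G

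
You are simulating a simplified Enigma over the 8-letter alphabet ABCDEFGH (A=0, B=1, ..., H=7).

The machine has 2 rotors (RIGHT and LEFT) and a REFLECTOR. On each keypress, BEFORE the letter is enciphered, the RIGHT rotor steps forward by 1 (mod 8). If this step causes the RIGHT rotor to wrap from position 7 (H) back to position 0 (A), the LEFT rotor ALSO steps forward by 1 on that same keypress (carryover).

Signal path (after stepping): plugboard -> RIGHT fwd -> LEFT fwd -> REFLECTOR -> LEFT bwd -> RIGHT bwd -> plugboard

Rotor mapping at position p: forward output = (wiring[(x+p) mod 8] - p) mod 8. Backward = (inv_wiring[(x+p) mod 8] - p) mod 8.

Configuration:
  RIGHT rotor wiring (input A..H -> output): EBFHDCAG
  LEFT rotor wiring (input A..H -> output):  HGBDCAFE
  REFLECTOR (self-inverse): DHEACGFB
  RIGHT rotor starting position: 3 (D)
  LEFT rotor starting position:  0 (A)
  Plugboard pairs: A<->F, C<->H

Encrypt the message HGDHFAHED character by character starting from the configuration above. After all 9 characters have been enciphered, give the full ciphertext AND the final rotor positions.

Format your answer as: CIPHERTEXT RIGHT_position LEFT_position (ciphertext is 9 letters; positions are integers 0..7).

Char 1 ('H'): step: R->4, L=0; H->plug->C->R->E->L->C->refl->E->L'->H->R'->A->plug->F
Char 2 ('G'): step: R->5, L=0; G->plug->G->R->C->L->B->refl->H->L'->A->R'->F->plug->A
Char 3 ('D'): step: R->6, L=0; D->plug->D->R->D->L->D->refl->A->L'->F->R'->G->plug->G
Char 4 ('H'): step: R->7, L=0; H->plug->C->R->C->L->B->refl->H->L'->A->R'->E->plug->E
Char 5 ('F'): step: R->0, L->1 (L advanced); F->plug->A->R->E->L->H->refl->B->L'->D->R'->E->plug->E
Char 6 ('A'): step: R->1, L=1; A->plug->F->R->H->L->G->refl->F->L'->A->R'->A->plug->F
Char 7 ('H'): step: R->2, L=1; H->plug->C->R->B->L->A->refl->D->L'->G->R'->E->plug->E
Char 8 ('E'): step: R->3, L=1; E->plug->E->R->D->L->B->refl->H->L'->E->R'->A->plug->F
Char 9 ('D'): step: R->4, L=1; D->plug->D->R->C->L->C->refl->E->L'->F->R'->F->plug->A
Final: ciphertext=FAGEEFEFA, RIGHT=4, LEFT=1

Answer: FAGEEFEFA 4 1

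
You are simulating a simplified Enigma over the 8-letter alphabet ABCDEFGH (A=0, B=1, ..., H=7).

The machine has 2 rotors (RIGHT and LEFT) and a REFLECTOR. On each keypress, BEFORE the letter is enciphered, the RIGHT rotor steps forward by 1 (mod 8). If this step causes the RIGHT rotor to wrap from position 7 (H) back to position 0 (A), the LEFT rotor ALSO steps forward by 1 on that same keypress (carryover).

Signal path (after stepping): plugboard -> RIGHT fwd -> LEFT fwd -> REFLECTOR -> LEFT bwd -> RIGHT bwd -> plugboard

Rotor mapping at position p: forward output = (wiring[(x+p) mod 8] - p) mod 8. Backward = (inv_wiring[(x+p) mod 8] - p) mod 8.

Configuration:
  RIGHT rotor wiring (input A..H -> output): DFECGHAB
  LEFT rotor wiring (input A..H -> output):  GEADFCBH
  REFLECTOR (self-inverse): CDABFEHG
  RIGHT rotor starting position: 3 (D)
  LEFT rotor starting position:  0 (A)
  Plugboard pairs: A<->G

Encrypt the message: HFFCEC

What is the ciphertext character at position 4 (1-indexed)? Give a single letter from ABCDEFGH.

Char 1 ('H'): step: R->4, L=0; H->plug->H->R->G->L->B->refl->D->L'->D->R'->B->plug->B
Char 2 ('F'): step: R->5, L=0; F->plug->F->R->H->L->H->refl->G->L'->A->R'->E->plug->E
Char 3 ('F'): step: R->6, L=0; F->plug->F->R->E->L->F->refl->E->L'->B->R'->H->plug->H
Char 4 ('C'): step: R->7, L=0; C->plug->C->R->G->L->B->refl->D->L'->D->R'->E->plug->E

E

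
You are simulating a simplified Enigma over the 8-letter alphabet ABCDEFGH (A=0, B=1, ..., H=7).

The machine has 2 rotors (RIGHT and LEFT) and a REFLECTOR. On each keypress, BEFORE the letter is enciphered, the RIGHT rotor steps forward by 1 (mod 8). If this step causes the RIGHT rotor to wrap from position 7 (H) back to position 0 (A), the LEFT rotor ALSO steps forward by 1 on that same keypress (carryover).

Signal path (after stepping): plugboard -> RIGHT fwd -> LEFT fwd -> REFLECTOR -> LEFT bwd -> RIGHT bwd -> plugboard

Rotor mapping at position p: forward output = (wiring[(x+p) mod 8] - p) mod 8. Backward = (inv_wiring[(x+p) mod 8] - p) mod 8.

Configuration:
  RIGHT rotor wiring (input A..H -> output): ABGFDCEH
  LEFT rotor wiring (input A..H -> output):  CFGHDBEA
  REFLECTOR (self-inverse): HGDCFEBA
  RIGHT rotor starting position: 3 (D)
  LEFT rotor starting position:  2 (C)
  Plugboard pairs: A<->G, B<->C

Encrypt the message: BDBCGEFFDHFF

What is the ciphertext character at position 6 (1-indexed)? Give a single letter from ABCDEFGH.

Char 1 ('B'): step: R->4, L=2; B->plug->C->R->A->L->E->refl->F->L'->B->R'->H->plug->H
Char 2 ('D'): step: R->5, L=2; D->plug->D->R->D->L->H->refl->A->L'->G->R'->H->plug->H
Char 3 ('B'): step: R->6, L=2; B->plug->C->R->C->L->B->refl->G->L'->F->R'->G->plug->A
Char 4 ('C'): step: R->7, L=2; C->plug->B->R->B->L->F->refl->E->L'->A->R'->A->plug->G
Char 5 ('G'): step: R->0, L->3 (L advanced); G->plug->A->R->A->L->E->refl->F->L'->E->R'->G->plug->A
Char 6 ('E'): step: R->1, L=3; E->plug->E->R->B->L->A->refl->H->L'->F->R'->B->plug->C

C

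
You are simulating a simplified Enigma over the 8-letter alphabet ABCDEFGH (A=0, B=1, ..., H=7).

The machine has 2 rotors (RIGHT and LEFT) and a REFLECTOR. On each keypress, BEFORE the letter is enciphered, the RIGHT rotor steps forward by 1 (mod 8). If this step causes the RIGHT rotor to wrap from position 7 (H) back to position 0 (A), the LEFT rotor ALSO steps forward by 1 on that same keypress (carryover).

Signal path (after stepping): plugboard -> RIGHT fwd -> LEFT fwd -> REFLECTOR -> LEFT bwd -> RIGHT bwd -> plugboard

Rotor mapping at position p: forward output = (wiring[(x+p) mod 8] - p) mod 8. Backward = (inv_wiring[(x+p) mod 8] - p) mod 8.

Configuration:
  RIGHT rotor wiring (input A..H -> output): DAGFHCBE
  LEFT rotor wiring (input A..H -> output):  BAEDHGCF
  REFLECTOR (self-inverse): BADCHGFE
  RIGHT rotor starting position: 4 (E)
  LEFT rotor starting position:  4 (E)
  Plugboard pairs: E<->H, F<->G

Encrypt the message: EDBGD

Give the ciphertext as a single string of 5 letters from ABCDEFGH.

Char 1 ('E'): step: R->5, L=4; E->plug->H->R->C->L->G->refl->F->L'->E->R'->B->plug->B
Char 2 ('D'): step: R->6, L=4; D->plug->D->R->C->L->G->refl->F->L'->E->R'->H->plug->E
Char 3 ('B'): step: R->7, L=4; B->plug->B->R->E->L->F->refl->G->L'->C->R'->H->plug->E
Char 4 ('G'): step: R->0, L->5 (L advanced); G->plug->F->R->C->L->A->refl->B->L'->A->R'->B->plug->B
Char 5 ('D'): step: R->1, L=5; D->plug->D->R->G->L->G->refl->F->L'->B->R'->E->plug->H

Answer: BEEBH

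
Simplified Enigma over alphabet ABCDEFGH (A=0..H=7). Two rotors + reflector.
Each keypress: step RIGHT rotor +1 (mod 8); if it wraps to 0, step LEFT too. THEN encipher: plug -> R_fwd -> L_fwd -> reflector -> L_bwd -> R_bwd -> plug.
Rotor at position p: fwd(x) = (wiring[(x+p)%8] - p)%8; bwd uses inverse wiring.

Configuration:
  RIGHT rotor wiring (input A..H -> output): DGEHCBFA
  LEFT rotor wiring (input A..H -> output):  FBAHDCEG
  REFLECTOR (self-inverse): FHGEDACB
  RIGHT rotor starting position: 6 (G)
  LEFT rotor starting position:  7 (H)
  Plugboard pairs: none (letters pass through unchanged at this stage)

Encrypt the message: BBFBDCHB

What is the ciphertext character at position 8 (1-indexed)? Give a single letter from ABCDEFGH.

Char 1 ('B'): step: R->7, L=7; B->plug->B->R->E->L->A->refl->F->L'->H->R'->C->plug->C
Char 2 ('B'): step: R->0, L->0 (L advanced); B->plug->B->R->G->L->E->refl->D->L'->E->R'->C->plug->C
Char 3 ('F'): step: R->1, L=0; F->plug->F->R->E->L->D->refl->E->L'->G->R'->C->plug->C
Char 4 ('B'): step: R->2, L=0; B->plug->B->R->F->L->C->refl->G->L'->H->R'->D->plug->D
Char 5 ('D'): step: R->3, L=0; D->plug->D->R->C->L->A->refl->F->L'->A->R'->F->plug->F
Char 6 ('C'): step: R->4, L=0; C->plug->C->R->B->L->B->refl->H->L'->D->R'->H->plug->H
Char 7 ('H'): step: R->5, L=0; H->plug->H->R->F->L->C->refl->G->L'->H->R'->F->plug->F
Char 8 ('B'): step: R->6, L=0; B->plug->B->R->C->L->A->refl->F->L'->A->R'->D->plug->D

D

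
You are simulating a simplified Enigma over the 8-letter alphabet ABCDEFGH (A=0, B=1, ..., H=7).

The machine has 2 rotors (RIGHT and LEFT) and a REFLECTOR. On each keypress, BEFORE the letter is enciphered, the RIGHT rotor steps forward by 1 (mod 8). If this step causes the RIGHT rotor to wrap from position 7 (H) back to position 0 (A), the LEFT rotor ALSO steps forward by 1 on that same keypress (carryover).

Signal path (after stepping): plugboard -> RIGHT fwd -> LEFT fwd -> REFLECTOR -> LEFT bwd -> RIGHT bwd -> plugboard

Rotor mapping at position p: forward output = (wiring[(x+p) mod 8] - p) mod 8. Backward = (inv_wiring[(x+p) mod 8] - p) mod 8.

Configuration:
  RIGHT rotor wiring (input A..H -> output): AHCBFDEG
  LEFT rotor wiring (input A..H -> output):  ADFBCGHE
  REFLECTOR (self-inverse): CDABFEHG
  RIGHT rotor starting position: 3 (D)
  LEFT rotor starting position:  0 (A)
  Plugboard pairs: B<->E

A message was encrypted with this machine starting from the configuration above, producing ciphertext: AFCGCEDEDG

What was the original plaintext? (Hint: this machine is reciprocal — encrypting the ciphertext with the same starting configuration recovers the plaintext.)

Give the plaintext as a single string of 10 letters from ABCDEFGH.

Char 1 ('A'): step: R->4, L=0; A->plug->A->R->B->L->D->refl->B->L'->D->R'->F->plug->F
Char 2 ('F'): step: R->5, L=0; F->plug->F->R->F->L->G->refl->H->L'->G->R'->A->plug->A
Char 3 ('C'): step: R->6, L=0; C->plug->C->R->C->L->F->refl->E->L'->H->R'->G->plug->G
Char 4 ('G'): step: R->7, L=0; G->plug->G->R->E->L->C->refl->A->L'->A->R'->C->plug->C
Char 5 ('C'): step: R->0, L->1 (L advanced); C->plug->C->R->C->L->A->refl->C->L'->A->R'->A->plug->A
Char 6 ('E'): step: R->1, L=1; E->plug->B->R->B->L->E->refl->F->L'->E->R'->D->plug->D
Char 7 ('D'): step: R->2, L=1; D->plug->D->R->B->L->E->refl->F->L'->E->R'->F->plug->F
Char 8 ('E'): step: R->3, L=1; E->plug->B->R->C->L->A->refl->C->L'->A->R'->C->plug->C
Char 9 ('D'): step: R->4, L=1; D->plug->D->R->C->L->A->refl->C->L'->A->R'->C->plug->C
Char 10 ('G'): step: R->5, L=1; G->plug->G->R->E->L->F->refl->E->L'->B->R'->C->plug->C

Answer: FAGCADFCCC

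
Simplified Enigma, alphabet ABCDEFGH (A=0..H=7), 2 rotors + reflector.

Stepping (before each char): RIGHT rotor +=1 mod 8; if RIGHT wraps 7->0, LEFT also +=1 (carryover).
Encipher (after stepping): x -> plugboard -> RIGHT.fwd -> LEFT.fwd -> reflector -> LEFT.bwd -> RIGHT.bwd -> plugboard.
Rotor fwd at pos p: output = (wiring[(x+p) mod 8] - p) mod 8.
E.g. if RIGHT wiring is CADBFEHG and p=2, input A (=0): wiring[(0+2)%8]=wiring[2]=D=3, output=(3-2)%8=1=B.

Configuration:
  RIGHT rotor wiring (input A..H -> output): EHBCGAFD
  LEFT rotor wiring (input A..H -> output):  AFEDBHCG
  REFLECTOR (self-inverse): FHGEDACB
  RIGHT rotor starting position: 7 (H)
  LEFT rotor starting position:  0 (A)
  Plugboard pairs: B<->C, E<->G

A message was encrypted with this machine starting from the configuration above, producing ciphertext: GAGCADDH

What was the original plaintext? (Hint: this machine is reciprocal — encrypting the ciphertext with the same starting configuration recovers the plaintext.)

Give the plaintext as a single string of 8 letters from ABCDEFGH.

Char 1 ('G'): step: R->0, L->1 (L advanced); G->plug->E->R->G->L->F->refl->A->L'->D->R'->H->plug->H
Char 2 ('A'): step: R->1, L=1; A->plug->A->R->G->L->F->refl->A->L'->D->R'->H->plug->H
Char 3 ('G'): step: R->2, L=1; G->plug->E->R->D->L->A->refl->F->L'->G->R'->D->plug->D
Char 4 ('C'): step: R->3, L=1; C->plug->B->R->D->L->A->refl->F->L'->G->R'->H->plug->H
Char 5 ('A'): step: R->4, L=1; A->plug->A->R->C->L->C->refl->G->L'->E->R'->B->plug->C
Char 6 ('D'): step: R->5, L=1; D->plug->D->R->H->L->H->refl->B->L'->F->R'->G->plug->E
Char 7 ('D'): step: R->6, L=1; D->plug->D->R->B->L->D->refl->E->L'->A->R'->G->plug->E
Char 8 ('H'): step: R->7, L=1; H->plug->H->R->G->L->F->refl->A->L'->D->R'->E->plug->G

Answer: HHDHCEEG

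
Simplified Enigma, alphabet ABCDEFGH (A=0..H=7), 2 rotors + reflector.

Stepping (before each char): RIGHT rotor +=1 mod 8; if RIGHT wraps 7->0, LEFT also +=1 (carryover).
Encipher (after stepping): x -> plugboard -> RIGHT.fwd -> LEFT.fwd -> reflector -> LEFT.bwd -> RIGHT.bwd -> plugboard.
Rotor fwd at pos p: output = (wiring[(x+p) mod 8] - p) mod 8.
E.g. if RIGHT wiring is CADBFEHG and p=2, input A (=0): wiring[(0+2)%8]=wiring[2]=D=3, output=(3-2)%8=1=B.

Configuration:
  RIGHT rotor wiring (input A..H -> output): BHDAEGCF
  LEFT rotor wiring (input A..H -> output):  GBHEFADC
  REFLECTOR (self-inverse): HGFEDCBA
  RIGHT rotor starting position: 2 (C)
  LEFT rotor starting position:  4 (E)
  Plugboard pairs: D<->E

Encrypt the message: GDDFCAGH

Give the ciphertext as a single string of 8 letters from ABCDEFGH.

Answer: AHHBHCHC

Derivation:
Char 1 ('G'): step: R->3, L=4; G->plug->G->R->E->L->C->refl->F->L'->F->R'->A->plug->A
Char 2 ('D'): step: R->4, L=4; D->plug->E->R->F->L->F->refl->C->L'->E->R'->H->plug->H
Char 3 ('D'): step: R->5, L=4; D->plug->E->R->C->L->H->refl->A->L'->H->R'->H->plug->H
Char 4 ('F'): step: R->6, L=4; F->plug->F->R->C->L->H->refl->A->L'->H->R'->B->plug->B
Char 5 ('C'): step: R->7, L=4; C->plug->C->R->A->L->B->refl->G->L'->D->R'->H->plug->H
Char 6 ('A'): step: R->0, L->5 (L advanced); A->plug->A->R->B->L->G->refl->B->L'->D->R'->C->plug->C
Char 7 ('G'): step: R->1, L=5; G->plug->G->R->E->L->E->refl->D->L'->A->R'->H->plug->H
Char 8 ('H'): step: R->2, L=5; H->plug->H->R->F->L->C->refl->F->L'->C->R'->C->plug->C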